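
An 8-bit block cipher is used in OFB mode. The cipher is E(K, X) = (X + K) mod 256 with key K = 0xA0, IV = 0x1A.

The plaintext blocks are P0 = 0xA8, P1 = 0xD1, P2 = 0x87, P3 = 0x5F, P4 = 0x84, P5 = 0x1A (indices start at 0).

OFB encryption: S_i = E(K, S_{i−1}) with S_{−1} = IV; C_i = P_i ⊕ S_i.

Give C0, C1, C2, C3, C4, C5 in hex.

C0 = 0x12, C1 = 0x8B, C2 = 0x7D, C3 = 0xC5, C4 = 0xBE, C5 = 0xC0

C0: S = E(K, 0x1A) = 0xBA; 0xA8 ⊕ 0xBA = 0x12.
C1: S = E(K, 0xBA) = 0x5A; 0xD1 ⊕ 0x5A = 0x8B.
C2: S = E(K, 0x5A) = 0xFA; 0x87 ⊕ 0xFA = 0x7D.
C3: S = E(K, 0xFA) = 0x9A; 0x5F ⊕ 0x9A = 0xC5.
C4: S = E(K, 0x9A) = 0x3A; 0x84 ⊕ 0x3A = 0xBE.
C5: S = E(K, 0x3A) = 0xDA; 0x1A ⊕ 0xDA = 0xC0.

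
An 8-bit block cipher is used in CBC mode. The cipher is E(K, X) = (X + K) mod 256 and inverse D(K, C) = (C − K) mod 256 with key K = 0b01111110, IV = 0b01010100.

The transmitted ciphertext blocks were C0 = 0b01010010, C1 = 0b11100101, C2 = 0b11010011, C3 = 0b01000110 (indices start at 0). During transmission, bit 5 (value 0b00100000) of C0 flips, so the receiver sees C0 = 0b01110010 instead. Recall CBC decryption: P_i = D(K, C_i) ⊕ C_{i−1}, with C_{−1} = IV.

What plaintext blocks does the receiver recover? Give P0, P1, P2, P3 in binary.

Only C0 changed, to 0b01110010. In CBC, a change in C_i garbles P_i and flips the same bit in P_{i+1}. Decrypting the received ciphertext:
P0: D(K, 0b01110010) = 0b11110100; 0b11110100 ⊕ 0b01010100 = 0b10100000.
P1: D(K, 0b11100101) = 0b01100111; 0b01100111 ⊕ 0b01110010 = 0b00010101.
P2: D(K, 0b11010011) = 0b01010101; 0b01010101 ⊕ 0b11100101 = 0b10110000.
P3: D(K, 0b01000110) = 0b11001000; 0b11001000 ⊕ 0b11010011 = 0b00011011.
Blocks that differ from the original plaintext: P0, P1.

P0 = 0b10100000, P1 = 0b00010101, P2 = 0b10110000, P3 = 0b00011011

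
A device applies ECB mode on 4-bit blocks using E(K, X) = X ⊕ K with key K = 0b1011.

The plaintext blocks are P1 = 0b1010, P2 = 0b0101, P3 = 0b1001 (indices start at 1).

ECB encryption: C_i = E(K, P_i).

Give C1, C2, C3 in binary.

C1: E(K, 0b1010) = 0b0001.
C2: E(K, 0b0101) = 0b1110.
C3: E(K, 0b1001) = 0b0010.

C1 = 0b0001, C2 = 0b1110, C3 = 0b0010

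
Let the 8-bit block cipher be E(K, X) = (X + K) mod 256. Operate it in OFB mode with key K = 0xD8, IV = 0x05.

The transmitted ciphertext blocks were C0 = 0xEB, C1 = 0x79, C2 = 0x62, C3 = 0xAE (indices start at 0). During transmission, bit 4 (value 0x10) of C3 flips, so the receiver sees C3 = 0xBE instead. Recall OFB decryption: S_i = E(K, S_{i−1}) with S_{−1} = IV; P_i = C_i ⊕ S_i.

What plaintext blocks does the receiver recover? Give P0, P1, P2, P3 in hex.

P0 = 0x36, P1 = 0xCC, P2 = 0xEF, P3 = 0xDB

Only C3 changed, to 0xBE. In OFB, a change in C_i flips the same bit in P_i only; the keystream is unaffected. Decrypting the received ciphertext:
P0: S = E(K, 0x05) = 0xDD; 0xEB ⊕ 0xDD = 0x36.
P1: S = E(K, 0xDD) = 0xB5; 0x79 ⊕ 0xB5 = 0xCC.
P2: S = E(K, 0xB5) = 0x8D; 0x62 ⊕ 0x8D = 0xEF.
P3: S = E(K, 0x8D) = 0x65; 0xBE ⊕ 0x65 = 0xDB.
Blocks that differ from the original plaintext: P3.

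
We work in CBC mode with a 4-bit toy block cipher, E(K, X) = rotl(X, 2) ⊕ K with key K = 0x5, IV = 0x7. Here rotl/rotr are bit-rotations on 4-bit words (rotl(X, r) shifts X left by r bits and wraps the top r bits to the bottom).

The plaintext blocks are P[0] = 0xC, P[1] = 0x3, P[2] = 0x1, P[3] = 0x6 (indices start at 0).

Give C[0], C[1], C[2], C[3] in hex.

C[0] = 0xB, C[1] = 0x7, C[2] = 0xC, C[3] = 0xF

CBC encryption: C_i = E(K, P_i ⊕ C_{i−1}), with C_{−1} = IV.
C[0]: P[0] ⊕ 0x7 = 0xB; E(K, 0xB) = 0xB.
C[1]: P[1] ⊕ 0xB = 0x8; E(K, 0x8) = 0x7.
C[2]: P[2] ⊕ 0x7 = 0x6; E(K, 0x6) = 0xC.
C[3]: P[3] ⊕ 0xC = 0xA; E(K, 0xA) = 0xF.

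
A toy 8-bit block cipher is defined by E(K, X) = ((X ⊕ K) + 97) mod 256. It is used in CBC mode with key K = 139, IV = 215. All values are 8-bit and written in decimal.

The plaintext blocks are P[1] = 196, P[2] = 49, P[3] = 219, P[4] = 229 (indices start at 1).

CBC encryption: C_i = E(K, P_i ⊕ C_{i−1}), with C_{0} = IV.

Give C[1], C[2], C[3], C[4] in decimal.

C[1]: P[1] ⊕ 215 = 19; E(K, 19) = 249.
C[2]: P[2] ⊕ 249 = 200; E(K, 200) = 164.
C[3]: P[3] ⊕ 164 = 127; E(K, 127) = 85.
C[4]: P[4] ⊕ 85 = 176; E(K, 176) = 156.

C[1] = 249, C[2] = 164, C[3] = 85, C[4] = 156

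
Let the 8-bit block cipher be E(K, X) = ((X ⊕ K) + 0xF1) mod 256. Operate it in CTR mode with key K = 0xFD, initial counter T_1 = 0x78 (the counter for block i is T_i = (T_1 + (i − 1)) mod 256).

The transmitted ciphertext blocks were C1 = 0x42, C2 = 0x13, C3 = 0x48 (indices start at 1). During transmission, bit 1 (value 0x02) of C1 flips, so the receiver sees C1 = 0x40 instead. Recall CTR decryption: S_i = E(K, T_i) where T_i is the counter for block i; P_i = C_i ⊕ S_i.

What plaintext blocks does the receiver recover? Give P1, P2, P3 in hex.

P1 = 0x36, P2 = 0x66, P3 = 0x30

Only C1 changed, to 0x40. In CTR, a change in C_i flips the same bit in P_i only; the keystream is unaffected. Decrypting the received ciphertext:
P1: T = 0x78, S = E(K, T) = 0x76; 0x40 ⊕ 0x76 = 0x36.
P2: T = 0x79, S = E(K, T) = 0x75; 0x13 ⊕ 0x75 = 0x66.
P3: T = 0x7A, S = E(K, T) = 0x78; 0x48 ⊕ 0x78 = 0x30.
Blocks that differ from the original plaintext: P1.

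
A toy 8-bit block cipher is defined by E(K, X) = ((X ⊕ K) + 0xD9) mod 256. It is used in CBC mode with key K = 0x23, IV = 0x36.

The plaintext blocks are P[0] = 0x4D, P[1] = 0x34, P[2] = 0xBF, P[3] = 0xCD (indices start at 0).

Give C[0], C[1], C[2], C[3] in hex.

C[0] = 0x31, C[1] = 0xFF, C[2] = 0x3C, C[3] = 0xAB

CBC encryption: C_i = E(K, P_i ⊕ C_{i−1}), with C_{−1} = IV.
C[0]: P[0] ⊕ 0x36 = 0x7B; E(K, 0x7B) = 0x31.
C[1]: P[1] ⊕ 0x31 = 0x05; E(K, 0x05) = 0xFF.
C[2]: P[2] ⊕ 0xFF = 0x40; E(K, 0x40) = 0x3C.
C[3]: P[3] ⊕ 0x3C = 0xF1; E(K, 0xF1) = 0xAB.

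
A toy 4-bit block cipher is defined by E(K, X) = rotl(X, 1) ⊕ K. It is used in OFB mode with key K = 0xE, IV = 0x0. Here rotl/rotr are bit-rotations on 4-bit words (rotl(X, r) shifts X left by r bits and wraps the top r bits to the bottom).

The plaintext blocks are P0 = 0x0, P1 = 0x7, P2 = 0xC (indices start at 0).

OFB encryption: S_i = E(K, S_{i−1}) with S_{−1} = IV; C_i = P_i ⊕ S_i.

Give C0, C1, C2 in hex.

C0 = 0xE, C1 = 0x4, C2 = 0x4

C0: S = E(K, 0x0) = 0xE; 0x0 ⊕ 0xE = 0xE.
C1: S = E(K, 0xE) = 0x3; 0x7 ⊕ 0x3 = 0x4.
C2: S = E(K, 0x3) = 0x8; 0xC ⊕ 0x8 = 0x4.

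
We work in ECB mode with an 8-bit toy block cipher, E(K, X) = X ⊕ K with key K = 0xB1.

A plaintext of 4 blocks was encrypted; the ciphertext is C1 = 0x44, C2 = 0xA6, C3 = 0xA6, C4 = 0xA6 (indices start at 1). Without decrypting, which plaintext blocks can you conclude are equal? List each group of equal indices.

P2 = P3 = P4

ECB encrypts each block independently with the same key, so equal ciphertext blocks imply equal plaintext blocks.
C2 = C3 = C4 = 0xA6, so P2 = P3 = P4.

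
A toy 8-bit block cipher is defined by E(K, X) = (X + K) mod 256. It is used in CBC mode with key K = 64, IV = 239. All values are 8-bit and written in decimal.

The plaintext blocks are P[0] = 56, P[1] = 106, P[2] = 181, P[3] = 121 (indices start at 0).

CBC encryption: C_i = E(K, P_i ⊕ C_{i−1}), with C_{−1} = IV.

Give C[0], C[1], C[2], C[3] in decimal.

C[0] = 23, C[1] = 189, C[2] = 72, C[3] = 113

C[0]: P[0] ⊕ 239 = 215; E(K, 215) = 23.
C[1]: P[1] ⊕ 23 = 125; E(K, 125) = 189.
C[2]: P[2] ⊕ 189 = 8; E(K, 8) = 72.
C[3]: P[3] ⊕ 72 = 49; E(K, 49) = 113.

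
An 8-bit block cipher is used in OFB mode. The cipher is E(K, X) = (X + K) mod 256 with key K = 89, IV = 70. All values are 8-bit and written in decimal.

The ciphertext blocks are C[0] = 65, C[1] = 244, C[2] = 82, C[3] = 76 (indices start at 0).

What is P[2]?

OFB decryption: S_i = E(K, S_{i−1}) with S_{−1} = IV; P_i = C_i ⊕ S_i.
P[0]: S = E(K, 70) = 159; 65 ⊕ 159 = 222.
P[1]: S = E(K, 159) = 248; 244 ⊕ 248 = 12.
P[2]: S = E(K, 248) = 81; 82 ⊕ 81 = 3.

P[2] = 3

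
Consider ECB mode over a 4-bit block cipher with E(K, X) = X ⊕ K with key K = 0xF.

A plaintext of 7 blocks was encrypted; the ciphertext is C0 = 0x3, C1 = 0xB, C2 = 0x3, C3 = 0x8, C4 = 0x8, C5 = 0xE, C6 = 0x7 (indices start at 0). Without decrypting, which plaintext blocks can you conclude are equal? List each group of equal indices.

ECB encrypts each block independently with the same key, so equal ciphertext blocks imply equal plaintext blocks.
C0 = C2 = 0x3, so P0 = P2.
C3 = C4 = 0x8, so P3 = P4.

P0 = P2; P3 = P4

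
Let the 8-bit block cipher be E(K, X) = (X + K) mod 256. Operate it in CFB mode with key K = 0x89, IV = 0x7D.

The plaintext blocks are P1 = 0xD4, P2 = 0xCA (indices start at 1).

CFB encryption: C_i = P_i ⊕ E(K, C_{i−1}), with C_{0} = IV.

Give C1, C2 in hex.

C1: E(K, 0x7D) = 0x06; 0xD4 ⊕ 0x06 = 0xD2.
C2: E(K, 0xD2) = 0x5B; 0xCA ⊕ 0x5B = 0x91.

C1 = 0xD2, C2 = 0x91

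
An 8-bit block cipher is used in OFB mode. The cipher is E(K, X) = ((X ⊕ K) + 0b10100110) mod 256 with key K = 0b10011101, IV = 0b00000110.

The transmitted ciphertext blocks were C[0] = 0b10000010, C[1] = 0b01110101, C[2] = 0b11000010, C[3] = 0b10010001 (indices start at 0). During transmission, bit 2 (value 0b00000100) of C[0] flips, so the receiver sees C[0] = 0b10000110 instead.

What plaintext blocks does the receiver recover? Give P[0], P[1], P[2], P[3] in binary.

OFB decryption: S_i = E(K, S_{i−1}) with S_{−1} = IV; P_i = C_i ⊕ S_i.
Only C[0] changed, to 0b10000110. In OFB, a change in C_i flips the same bit in P_i only; the keystream is unaffected. Decrypting the received ciphertext:
P[0]: S = E(K, 0b00000110) = 0b01000001; 0b10000110 ⊕ 0b01000001 = 0b11000111.
P[1]: S = E(K, 0b01000001) = 0b10000010; 0b01110101 ⊕ 0b10000010 = 0b11110111.
P[2]: S = E(K, 0b10000010) = 0b11000101; 0b11000010 ⊕ 0b11000101 = 0b00000111.
P[3]: S = E(K, 0b11000101) = 0b11111110; 0b10010001 ⊕ 0b11111110 = 0b01101111.
Blocks that differ from the original plaintext: P[0].

P[0] = 0b11000111, P[1] = 0b11110111, P[2] = 0b00000111, P[3] = 0b01101111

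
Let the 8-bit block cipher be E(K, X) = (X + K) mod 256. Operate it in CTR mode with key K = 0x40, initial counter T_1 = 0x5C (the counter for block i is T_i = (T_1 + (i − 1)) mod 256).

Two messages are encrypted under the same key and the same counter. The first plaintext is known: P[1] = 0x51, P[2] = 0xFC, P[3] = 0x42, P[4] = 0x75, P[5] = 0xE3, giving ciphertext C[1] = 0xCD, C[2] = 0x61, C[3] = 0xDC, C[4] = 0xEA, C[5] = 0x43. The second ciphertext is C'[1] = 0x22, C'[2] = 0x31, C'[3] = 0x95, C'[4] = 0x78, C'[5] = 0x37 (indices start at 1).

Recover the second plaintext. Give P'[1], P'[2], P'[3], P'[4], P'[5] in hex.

In CTR with a reused counter, both messages share the same keystream S_i, so C_i ⊕ C'_i = P_i ⊕ P'_i and thus P'_i = P_i ⊕ C_i ⊕ C'_i.
P'[1]: 0x51 ⊕ 0xCD ⊕ 0x22 = 0xBE.
P'[2]: 0xFC ⊕ 0x61 ⊕ 0x31 = 0xAC.
P'[3]: 0x42 ⊕ 0xDC ⊕ 0x95 = 0x0B.
P'[4]: 0x75 ⊕ 0xEA ⊕ 0x78 = 0xE7.
P'[5]: 0xE3 ⊕ 0x43 ⊕ 0x37 = 0x97.

P'[1] = 0xBE, P'[2] = 0xAC, P'[3] = 0x0B, P'[4] = 0xE7, P'[5] = 0x97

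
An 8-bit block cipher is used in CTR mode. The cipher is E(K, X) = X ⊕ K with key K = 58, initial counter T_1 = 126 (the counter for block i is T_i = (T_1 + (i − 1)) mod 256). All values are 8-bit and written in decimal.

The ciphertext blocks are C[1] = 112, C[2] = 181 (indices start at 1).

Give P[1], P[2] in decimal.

P[1] = 52, P[2] = 240

CTR decryption: S_i = E(K, T_i) where T_i is the counter for block i; P_i = C_i ⊕ S_i.
P[1]: T = 126, S = E(K, T) = 68; 112 ⊕ 68 = 52.
P[2]: T = 127, S = E(K, T) = 69; 181 ⊕ 69 = 240.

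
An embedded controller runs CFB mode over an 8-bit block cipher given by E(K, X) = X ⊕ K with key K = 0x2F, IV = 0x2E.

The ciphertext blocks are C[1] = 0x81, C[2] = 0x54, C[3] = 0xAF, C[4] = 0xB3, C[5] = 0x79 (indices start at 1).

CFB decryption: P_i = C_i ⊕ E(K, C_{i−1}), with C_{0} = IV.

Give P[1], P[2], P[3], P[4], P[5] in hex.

P[1] = 0x80, P[2] = 0xFA, P[3] = 0xD4, P[4] = 0x33, P[5] = 0xE5

P[1]: E(K, 0x2E) = 0x01; 0x81 ⊕ 0x01 = 0x80.
P[2]: E(K, 0x81) = 0xAE; 0x54 ⊕ 0xAE = 0xFA.
P[3]: E(K, 0x54) = 0x7B; 0xAF ⊕ 0x7B = 0xD4.
P[4]: E(K, 0xAF) = 0x80; 0xB3 ⊕ 0x80 = 0x33.
P[5]: E(K, 0xB3) = 0x9C; 0x79 ⊕ 0x9C = 0xE5.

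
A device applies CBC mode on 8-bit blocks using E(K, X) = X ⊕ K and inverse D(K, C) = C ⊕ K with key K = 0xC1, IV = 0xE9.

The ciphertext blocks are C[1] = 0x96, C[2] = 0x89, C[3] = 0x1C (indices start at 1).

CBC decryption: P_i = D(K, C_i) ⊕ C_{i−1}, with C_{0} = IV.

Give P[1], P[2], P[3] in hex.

P[1]: D(K, 0x96) = 0x57; 0x57 ⊕ 0xE9 = 0xBE.
P[2]: D(K, 0x89) = 0x48; 0x48 ⊕ 0x96 = 0xDE.
P[3]: D(K, 0x1C) = 0xDD; 0xDD ⊕ 0x89 = 0x54.

P[1] = 0xBE, P[2] = 0xDE, P[3] = 0x54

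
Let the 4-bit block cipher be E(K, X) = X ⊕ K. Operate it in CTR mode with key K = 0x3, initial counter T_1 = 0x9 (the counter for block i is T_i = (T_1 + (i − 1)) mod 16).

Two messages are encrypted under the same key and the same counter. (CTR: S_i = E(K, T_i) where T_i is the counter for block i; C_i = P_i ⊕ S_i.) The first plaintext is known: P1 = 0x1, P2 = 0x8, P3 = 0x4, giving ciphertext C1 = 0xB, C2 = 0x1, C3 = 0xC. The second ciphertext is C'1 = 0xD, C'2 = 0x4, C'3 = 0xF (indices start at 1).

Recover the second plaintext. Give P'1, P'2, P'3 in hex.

In CTR with a reused counter, both messages share the same keystream S_i, so C_i ⊕ C'_i = P_i ⊕ P'_i and thus P'_i = P_i ⊕ C_i ⊕ C'_i.
P'1: 0x1 ⊕ 0xB ⊕ 0xD = 0x7.
P'2: 0x8 ⊕ 0x1 ⊕ 0x4 = 0xD.
P'3: 0x4 ⊕ 0xC ⊕ 0xF = 0x7.

P'1 = 0x7, P'2 = 0xD, P'3 = 0x7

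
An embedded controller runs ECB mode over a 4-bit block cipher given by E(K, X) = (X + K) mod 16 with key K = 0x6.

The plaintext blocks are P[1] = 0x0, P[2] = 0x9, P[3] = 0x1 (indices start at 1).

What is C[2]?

ECB encryption: C_i = E(K, P_i).
C[2]: E(K, 0x9) = 0xF.

C[2] = 0xF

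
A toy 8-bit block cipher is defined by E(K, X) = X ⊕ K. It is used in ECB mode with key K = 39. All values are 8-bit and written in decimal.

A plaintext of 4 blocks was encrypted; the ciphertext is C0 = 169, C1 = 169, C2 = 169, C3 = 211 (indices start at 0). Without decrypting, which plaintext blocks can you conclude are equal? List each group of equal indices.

ECB encrypts each block independently with the same key, so equal ciphertext blocks imply equal plaintext blocks.
C0 = C1 = C2 = 169, so P0 = P1 = P2.

P0 = P1 = P2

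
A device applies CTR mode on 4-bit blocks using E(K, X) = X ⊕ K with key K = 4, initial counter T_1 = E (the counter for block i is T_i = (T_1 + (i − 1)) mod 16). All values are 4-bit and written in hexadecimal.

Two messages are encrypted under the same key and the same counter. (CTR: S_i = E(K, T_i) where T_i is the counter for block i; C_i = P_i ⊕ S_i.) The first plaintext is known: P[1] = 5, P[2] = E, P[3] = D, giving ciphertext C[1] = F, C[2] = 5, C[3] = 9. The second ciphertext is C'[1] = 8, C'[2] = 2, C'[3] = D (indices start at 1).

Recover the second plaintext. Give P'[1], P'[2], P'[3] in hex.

In CTR with a reused counter, both messages share the same keystream S_i, so C_i ⊕ C'_i = P_i ⊕ P'_i and thus P'_i = P_i ⊕ C_i ⊕ C'_i.
P'[1]: 5 ⊕ F ⊕ 8 = 2.
P'[2]: E ⊕ 5 ⊕ 2 = 9.
P'[3]: D ⊕ 9 ⊕ D = 9.

P'[1] = 2, P'[2] = 9, P'[3] = 9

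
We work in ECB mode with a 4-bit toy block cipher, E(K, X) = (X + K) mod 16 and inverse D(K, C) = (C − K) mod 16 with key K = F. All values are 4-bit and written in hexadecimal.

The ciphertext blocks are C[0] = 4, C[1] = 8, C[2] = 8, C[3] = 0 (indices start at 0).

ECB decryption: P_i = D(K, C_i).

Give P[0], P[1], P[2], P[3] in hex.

P[0]: D(K, 4) = 5.
P[1]: D(K, 8) = 9.
P[2]: D(K, 8) = 9.
P[3]: D(K, 0) = 1.

P[0] = 5, P[1] = 9, P[2] = 9, P[3] = 1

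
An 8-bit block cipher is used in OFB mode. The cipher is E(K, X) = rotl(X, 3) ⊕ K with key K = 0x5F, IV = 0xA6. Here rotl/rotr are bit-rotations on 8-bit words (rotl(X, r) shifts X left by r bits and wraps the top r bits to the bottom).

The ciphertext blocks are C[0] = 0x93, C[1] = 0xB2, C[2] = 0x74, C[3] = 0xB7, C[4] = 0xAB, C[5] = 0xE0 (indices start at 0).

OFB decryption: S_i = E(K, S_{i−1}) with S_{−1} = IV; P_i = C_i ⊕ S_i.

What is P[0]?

P[0] = 0xF9

P[0]: S = E(K, 0xA6) = 0x6A; 0x93 ⊕ 0x6A = 0xF9.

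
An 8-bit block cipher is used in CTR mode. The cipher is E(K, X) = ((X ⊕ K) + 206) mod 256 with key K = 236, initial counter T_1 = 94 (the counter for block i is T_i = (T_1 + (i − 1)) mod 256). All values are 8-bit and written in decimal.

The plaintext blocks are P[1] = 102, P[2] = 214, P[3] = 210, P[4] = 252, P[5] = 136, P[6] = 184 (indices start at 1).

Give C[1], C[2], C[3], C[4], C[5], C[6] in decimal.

CTR encryption: S_i = E(K, T_i) where T_i is the counter for block i; C_i = P_i ⊕ S_i.
C[1]: T = 94, S = E(K, T) = 128; 102 ⊕ 128 = 230.
C[2]: T = 95, S = E(K, T) = 129; 214 ⊕ 129 = 87.
C[3]: T = 96, S = E(K, T) = 90; 210 ⊕ 90 = 136.
C[4]: T = 97, S = E(K, T) = 91; 252 ⊕ 91 = 167.
C[5]: T = 98, S = E(K, T) = 92; 136 ⊕ 92 = 212.
C[6]: T = 99, S = E(K, T) = 93; 184 ⊕ 93 = 229.

C[1] = 230, C[2] = 87, C[3] = 136, C[4] = 167, C[5] = 212, C[6] = 229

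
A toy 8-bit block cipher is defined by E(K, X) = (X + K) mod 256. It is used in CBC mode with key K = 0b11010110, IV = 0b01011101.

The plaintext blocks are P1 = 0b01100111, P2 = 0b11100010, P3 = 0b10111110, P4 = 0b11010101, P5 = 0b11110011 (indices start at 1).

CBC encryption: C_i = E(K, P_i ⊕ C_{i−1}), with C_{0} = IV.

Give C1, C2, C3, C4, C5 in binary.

C1 = 0b00010000, C2 = 0b11001000, C3 = 0b01001100, C4 = 0b01101111, C5 = 0b01110010

C1: P1 ⊕ 0b01011101 = 0b00111010; E(K, 0b00111010) = 0b00010000.
C2: P2 ⊕ 0b00010000 = 0b11110010; E(K, 0b11110010) = 0b11001000.
C3: P3 ⊕ 0b11001000 = 0b01110110; E(K, 0b01110110) = 0b01001100.
C4: P4 ⊕ 0b01001100 = 0b10011001; E(K, 0b10011001) = 0b01101111.
C5: P5 ⊕ 0b01101111 = 0b10011100; E(K, 0b10011100) = 0b01110010.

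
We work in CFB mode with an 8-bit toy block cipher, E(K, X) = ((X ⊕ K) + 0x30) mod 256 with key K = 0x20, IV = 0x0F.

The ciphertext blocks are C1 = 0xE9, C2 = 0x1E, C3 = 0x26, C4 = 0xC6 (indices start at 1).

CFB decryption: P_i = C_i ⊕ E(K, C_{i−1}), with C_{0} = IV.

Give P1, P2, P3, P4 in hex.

P1: E(K, 0x0F) = 0x5F; 0xE9 ⊕ 0x5F = 0xB6.
P2: E(K, 0xE9) = 0xF9; 0x1E ⊕ 0xF9 = 0xE7.
P3: E(K, 0x1E) = 0x6E; 0x26 ⊕ 0x6E = 0x48.
P4: E(K, 0x26) = 0x36; 0xC6 ⊕ 0x36 = 0xF0.

P1 = 0xB6, P2 = 0xE7, P3 = 0x48, P4 = 0xF0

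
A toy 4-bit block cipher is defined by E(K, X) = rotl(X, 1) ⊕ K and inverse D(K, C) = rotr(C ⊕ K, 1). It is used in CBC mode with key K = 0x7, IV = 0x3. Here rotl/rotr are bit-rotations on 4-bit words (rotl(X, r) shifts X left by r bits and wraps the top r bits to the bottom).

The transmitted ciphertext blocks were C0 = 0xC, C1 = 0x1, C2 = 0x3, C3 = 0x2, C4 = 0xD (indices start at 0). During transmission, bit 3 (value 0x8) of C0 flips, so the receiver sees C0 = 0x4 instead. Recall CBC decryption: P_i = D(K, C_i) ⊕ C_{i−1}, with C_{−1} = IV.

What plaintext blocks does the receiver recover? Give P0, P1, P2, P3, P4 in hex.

Only C0 changed, to 0x4. In CBC, a change in C_i garbles P_i and flips the same bit in P_{i+1}. Decrypting the received ciphertext:
P0: D(K, 0x4) = 0x9; 0x9 ⊕ 0x3 = 0xA.
P1: D(K, 0x1) = 0x3; 0x3 ⊕ 0x4 = 0x7.
P2: D(K, 0x3) = 0x2; 0x2 ⊕ 0x1 = 0x3.
P3: D(K, 0x2) = 0xA; 0xA ⊕ 0x3 = 0x9.
P4: D(K, 0xD) = 0x5; 0x5 ⊕ 0x2 = 0x7.
Blocks that differ from the original plaintext: P0, P1.

P0 = 0xA, P1 = 0x7, P2 = 0x3, P3 = 0x9, P4 = 0x7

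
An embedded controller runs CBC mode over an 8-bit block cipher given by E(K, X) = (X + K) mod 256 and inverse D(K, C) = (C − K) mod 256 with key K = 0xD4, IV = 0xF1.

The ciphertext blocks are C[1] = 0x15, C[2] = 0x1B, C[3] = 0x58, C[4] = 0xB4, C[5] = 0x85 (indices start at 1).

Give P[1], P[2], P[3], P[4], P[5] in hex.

CBC decryption: P_i = D(K, C_i) ⊕ C_{i−1}, with C_{0} = IV.
P[1]: D(K, 0x15) = 0x41; 0x41 ⊕ 0xF1 = 0xB0.
P[2]: D(K, 0x1B) = 0x47; 0x47 ⊕ 0x15 = 0x52.
P[3]: D(K, 0x58) = 0x84; 0x84 ⊕ 0x1B = 0x9F.
P[4]: D(K, 0xB4) = 0xE0; 0xE0 ⊕ 0x58 = 0xB8.
P[5]: D(K, 0x85) = 0xB1; 0xB1 ⊕ 0xB4 = 0x05.

P[1] = 0xB0, P[2] = 0x52, P[3] = 0x9F, P[4] = 0xB8, P[5] = 0x05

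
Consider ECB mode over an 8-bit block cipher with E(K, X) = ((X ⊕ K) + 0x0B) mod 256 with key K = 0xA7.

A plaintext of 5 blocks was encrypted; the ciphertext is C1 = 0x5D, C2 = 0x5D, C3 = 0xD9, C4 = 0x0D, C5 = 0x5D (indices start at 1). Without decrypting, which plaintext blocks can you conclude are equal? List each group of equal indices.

P1 = P2 = P5

ECB encrypts each block independently with the same key, so equal ciphertext blocks imply equal plaintext blocks.
C1 = C2 = C5 = 0x5D, so P1 = P2 = P5.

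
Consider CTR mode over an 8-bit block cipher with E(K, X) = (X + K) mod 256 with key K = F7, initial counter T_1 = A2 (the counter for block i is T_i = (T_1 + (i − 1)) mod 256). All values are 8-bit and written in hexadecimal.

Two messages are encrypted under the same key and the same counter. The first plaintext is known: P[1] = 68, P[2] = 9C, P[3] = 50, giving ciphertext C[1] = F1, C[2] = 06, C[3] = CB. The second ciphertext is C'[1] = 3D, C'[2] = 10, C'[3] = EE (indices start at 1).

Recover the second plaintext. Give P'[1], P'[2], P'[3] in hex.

In CTR with a reused counter, both messages share the same keystream S_i, so C_i ⊕ C'_i = P_i ⊕ P'_i and thus P'_i = P_i ⊕ C_i ⊕ C'_i.
P'[1]: 68 ⊕ F1 ⊕ 3D = A4.
P'[2]: 9C ⊕ 06 ⊕ 10 = 8A.
P'[3]: 50 ⊕ CB ⊕ EE = 75.

P'[1] = A4, P'[2] = 8A, P'[3] = 75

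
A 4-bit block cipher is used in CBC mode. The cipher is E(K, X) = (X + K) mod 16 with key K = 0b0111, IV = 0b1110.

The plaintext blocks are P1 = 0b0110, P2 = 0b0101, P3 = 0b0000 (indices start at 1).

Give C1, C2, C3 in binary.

CBC encryption: C_i = E(K, P_i ⊕ C_{i−1}), with C_{0} = IV.
C1: P1 ⊕ 0b1110 = 0b1000; E(K, 0b1000) = 0b1111.
C2: P2 ⊕ 0b1111 = 0b1010; E(K, 0b1010) = 0b0001.
C3: P3 ⊕ 0b0001 = 0b0001; E(K, 0b0001) = 0b1000.

C1 = 0b1111, C2 = 0b0001, C3 = 0b1000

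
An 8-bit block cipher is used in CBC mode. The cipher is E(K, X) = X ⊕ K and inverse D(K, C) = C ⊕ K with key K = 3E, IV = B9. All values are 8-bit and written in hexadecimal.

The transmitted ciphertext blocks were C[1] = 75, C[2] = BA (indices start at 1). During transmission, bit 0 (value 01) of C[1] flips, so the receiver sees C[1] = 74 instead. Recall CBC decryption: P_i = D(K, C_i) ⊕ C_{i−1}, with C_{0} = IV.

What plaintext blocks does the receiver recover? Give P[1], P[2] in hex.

P[1] = F3, P[2] = F0

Only C[1] changed, to 74. In CBC, a change in C_i garbles P_i and flips the same bit in P_{i+1}. Decrypting the received ciphertext:
P[1]: D(K, 74) = 4A; 4A ⊕ B9 = F3.
P[2]: D(K, BA) = 84; 84 ⊕ 74 = F0.
Blocks that differ from the original plaintext: P[1], P[2].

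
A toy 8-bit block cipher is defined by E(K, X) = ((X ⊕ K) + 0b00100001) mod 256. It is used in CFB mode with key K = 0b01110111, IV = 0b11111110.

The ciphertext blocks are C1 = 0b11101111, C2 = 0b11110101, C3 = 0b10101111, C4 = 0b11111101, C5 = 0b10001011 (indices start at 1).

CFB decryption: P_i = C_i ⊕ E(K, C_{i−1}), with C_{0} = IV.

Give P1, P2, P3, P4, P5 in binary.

P1: E(K, 0b11111110) = 0b10101010; 0b11101111 ⊕ 0b10101010 = 0b01000101.
P2: E(K, 0b11101111) = 0b10111001; 0b11110101 ⊕ 0b10111001 = 0b01001100.
P3: E(K, 0b11110101) = 0b10100011; 0b10101111 ⊕ 0b10100011 = 0b00001100.
P4: E(K, 0b10101111) = 0b11111001; 0b11111101 ⊕ 0b11111001 = 0b00000100.
P5: E(K, 0b11111101) = 0b10101011; 0b10001011 ⊕ 0b10101011 = 0b00100000.

P1 = 0b01000101, P2 = 0b01001100, P3 = 0b00001100, P4 = 0b00000100, P5 = 0b00100000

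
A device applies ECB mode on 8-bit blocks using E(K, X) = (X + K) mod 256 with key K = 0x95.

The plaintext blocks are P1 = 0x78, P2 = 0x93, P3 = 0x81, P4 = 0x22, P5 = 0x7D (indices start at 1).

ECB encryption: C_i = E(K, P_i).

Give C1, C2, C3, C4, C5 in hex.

C1: E(K, 0x78) = 0x0D.
C2: E(K, 0x93) = 0x28.
C3: E(K, 0x81) = 0x16.
C4: E(K, 0x22) = 0xB7.
C5: E(K, 0x7D) = 0x12.

C1 = 0x0D, C2 = 0x28, C3 = 0x16, C4 = 0xB7, C5 = 0x12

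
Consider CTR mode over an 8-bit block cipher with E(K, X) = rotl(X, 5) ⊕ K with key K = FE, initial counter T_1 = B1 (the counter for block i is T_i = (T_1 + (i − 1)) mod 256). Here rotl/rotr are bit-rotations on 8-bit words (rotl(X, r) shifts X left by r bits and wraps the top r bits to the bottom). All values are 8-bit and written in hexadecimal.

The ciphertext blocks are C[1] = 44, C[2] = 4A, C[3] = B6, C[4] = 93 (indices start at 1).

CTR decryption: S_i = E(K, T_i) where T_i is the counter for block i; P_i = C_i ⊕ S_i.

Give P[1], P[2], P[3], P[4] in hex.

P[1] = 8C, P[2] = E2, P[3] = 3E, P[4] = FB

P[1]: T = B1, S = E(K, T) = C8; 44 ⊕ C8 = 8C.
P[2]: T = B2, S = E(K, T) = A8; 4A ⊕ A8 = E2.
P[3]: T = B3, S = E(K, T) = 88; B6 ⊕ 88 = 3E.
P[4]: T = B4, S = E(K, T) = 68; 93 ⊕ 68 = FB.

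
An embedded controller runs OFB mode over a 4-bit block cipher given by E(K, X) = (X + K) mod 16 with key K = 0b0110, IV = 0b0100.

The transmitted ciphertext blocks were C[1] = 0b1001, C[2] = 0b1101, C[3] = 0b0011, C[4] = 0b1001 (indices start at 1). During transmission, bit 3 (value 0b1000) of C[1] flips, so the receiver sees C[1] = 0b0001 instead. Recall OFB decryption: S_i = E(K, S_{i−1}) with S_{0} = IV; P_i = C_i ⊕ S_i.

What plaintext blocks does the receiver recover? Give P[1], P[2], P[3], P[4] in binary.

P[1] = 0b1011, P[2] = 0b1101, P[3] = 0b0101, P[4] = 0b0101

Only C[1] changed, to 0b0001. In OFB, a change in C_i flips the same bit in P_i only; the keystream is unaffected. Decrypting the received ciphertext:
P[1]: S = E(K, 0b0100) = 0b1010; 0b0001 ⊕ 0b1010 = 0b1011.
P[2]: S = E(K, 0b1010) = 0b0000; 0b1101 ⊕ 0b0000 = 0b1101.
P[3]: S = E(K, 0b0000) = 0b0110; 0b0011 ⊕ 0b0110 = 0b0101.
P[4]: S = E(K, 0b0110) = 0b1100; 0b1001 ⊕ 0b1100 = 0b0101.
Blocks that differ from the original plaintext: P[1].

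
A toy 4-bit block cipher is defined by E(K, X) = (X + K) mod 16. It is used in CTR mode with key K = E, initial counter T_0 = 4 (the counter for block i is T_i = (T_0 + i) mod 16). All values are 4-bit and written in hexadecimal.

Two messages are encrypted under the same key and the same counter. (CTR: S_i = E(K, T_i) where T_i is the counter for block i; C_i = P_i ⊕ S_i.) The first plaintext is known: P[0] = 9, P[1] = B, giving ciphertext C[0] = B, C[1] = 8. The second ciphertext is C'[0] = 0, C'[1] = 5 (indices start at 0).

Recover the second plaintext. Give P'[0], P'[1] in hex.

P'[0] = 2, P'[1] = 6

In CTR with a reused counter, both messages share the same keystream S_i, so C_i ⊕ C'_i = P_i ⊕ P'_i and thus P'_i = P_i ⊕ C_i ⊕ C'_i.
P'[0]: 9 ⊕ B ⊕ 0 = 2.
P'[1]: B ⊕ 8 ⊕ 5 = 6.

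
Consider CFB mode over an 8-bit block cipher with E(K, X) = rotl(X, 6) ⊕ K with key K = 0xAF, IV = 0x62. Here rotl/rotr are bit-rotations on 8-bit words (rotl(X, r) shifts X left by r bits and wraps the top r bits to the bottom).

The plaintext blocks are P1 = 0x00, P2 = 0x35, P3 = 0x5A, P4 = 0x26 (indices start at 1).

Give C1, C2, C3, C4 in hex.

CFB encryption: C_i = P_i ⊕ E(K, C_{i−1}), with C_{0} = IV.
C1: E(K, 0x62) = 0x37; 0x00 ⊕ 0x37 = 0x37.
C2: E(K, 0x37) = 0x62; 0x35 ⊕ 0x62 = 0x57.
C3: E(K, 0x57) = 0x7A; 0x5A ⊕ 0x7A = 0x20.
C4: E(K, 0x20) = 0xA7; 0x26 ⊕ 0xA7 = 0x81.

C1 = 0x37, C2 = 0x57, C3 = 0x20, C4 = 0x81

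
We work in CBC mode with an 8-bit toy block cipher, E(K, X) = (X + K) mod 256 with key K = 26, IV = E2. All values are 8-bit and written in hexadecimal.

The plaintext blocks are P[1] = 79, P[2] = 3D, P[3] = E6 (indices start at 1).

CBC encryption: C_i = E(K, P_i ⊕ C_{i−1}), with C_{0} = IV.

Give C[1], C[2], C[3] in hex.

C[1]: P[1] ⊕ E2 = 9B; E(K, 9B) = C1.
C[2]: P[2] ⊕ C1 = FC; E(K, FC) = 22.
C[3]: P[3] ⊕ 22 = C4; E(K, C4) = EA.

C[1] = C1, C[2] = 22, C[3] = EA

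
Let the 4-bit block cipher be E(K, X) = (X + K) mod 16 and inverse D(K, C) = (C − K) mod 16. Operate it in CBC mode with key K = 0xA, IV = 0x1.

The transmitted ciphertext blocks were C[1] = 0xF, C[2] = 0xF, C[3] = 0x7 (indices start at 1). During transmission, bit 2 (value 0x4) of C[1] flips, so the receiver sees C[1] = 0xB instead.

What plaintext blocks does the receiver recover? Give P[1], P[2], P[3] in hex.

CBC decryption: P_i = D(K, C_i) ⊕ C_{i−1}, with C_{0} = IV.
Only C[1] changed, to 0xB. In CBC, a change in C_i garbles P_i and flips the same bit in P_{i+1}. Decrypting the received ciphertext:
P[1]: D(K, 0xB) = 0x1; 0x1 ⊕ 0x1 = 0x0.
P[2]: D(K, 0xF) = 0x5; 0x5 ⊕ 0xB = 0xE.
P[3]: D(K, 0x7) = 0xD; 0xD ⊕ 0xF = 0x2.
Blocks that differ from the original plaintext: P[1], P[2].

P[1] = 0x0, P[2] = 0xE, P[3] = 0x2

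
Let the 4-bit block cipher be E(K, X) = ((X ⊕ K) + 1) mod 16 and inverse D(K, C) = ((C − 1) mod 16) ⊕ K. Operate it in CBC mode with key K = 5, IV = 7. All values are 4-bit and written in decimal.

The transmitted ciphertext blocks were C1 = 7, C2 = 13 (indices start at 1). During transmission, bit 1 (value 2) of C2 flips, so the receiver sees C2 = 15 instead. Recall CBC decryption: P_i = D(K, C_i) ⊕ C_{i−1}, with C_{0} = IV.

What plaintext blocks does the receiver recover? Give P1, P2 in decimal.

Only C2 changed, to 15. In CBC, a change in C_i garbles P_i and flips the same bit in P_{i+1}. Decrypting the received ciphertext:
P1: D(K, 7) = 3; 3 ⊕ 7 = 4.
P2: D(K, 15) = 11; 11 ⊕ 7 = 12.
Blocks that differ from the original plaintext: P2.

P1 = 4, P2 = 12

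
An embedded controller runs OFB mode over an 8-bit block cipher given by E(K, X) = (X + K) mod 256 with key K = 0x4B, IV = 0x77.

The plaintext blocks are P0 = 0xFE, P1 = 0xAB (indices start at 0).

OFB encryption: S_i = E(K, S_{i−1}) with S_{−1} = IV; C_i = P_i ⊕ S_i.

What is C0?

C0: S = E(K, 0x77) = 0xC2; 0xFE ⊕ 0xC2 = 0x3C.

C0 = 0x3C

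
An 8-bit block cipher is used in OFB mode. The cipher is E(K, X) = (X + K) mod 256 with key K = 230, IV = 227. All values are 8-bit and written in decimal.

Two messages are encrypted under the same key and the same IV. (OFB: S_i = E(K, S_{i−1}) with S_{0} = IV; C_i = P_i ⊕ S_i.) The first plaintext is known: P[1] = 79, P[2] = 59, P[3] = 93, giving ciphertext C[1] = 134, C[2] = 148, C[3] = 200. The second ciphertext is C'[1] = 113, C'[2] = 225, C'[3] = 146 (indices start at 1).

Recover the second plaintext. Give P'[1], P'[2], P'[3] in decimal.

P'[1] = 184, P'[2] = 78, P'[3] = 7

In OFB with a reused IV, both messages share the same keystream S_i, so C_i ⊕ C'_i = P_i ⊕ P'_i and thus P'_i = P_i ⊕ C_i ⊕ C'_i.
P'[1]: 79 ⊕ 134 ⊕ 113 = 184.
P'[2]: 59 ⊕ 148 ⊕ 225 = 78.
P'[3]: 93 ⊕ 200 ⊕ 146 = 7.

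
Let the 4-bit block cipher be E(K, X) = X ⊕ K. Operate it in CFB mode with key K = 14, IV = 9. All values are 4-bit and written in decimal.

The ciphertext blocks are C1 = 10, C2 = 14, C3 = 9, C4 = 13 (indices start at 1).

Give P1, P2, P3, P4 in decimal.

P1 = 13, P2 = 10, P3 = 9, P4 = 10

CFB decryption: P_i = C_i ⊕ E(K, C_{i−1}), with C_{0} = IV.
P1: E(K, 9) = 7; 10 ⊕ 7 = 13.
P2: E(K, 10) = 4; 14 ⊕ 4 = 10.
P3: E(K, 14) = 0; 9 ⊕ 0 = 9.
P4: E(K, 9) = 7; 13 ⊕ 7 = 10.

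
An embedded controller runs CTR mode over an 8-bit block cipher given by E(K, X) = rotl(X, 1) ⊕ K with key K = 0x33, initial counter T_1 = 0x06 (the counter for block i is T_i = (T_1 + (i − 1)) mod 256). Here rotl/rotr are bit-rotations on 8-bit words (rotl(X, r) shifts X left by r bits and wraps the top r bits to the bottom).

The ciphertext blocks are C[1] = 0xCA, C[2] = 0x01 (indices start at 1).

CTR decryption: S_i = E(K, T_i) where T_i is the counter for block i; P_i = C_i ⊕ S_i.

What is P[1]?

P[1] = 0xF5

P[1]: T = 0x06, S = E(K, T) = 0x3F; 0xCA ⊕ 0x3F = 0xF5.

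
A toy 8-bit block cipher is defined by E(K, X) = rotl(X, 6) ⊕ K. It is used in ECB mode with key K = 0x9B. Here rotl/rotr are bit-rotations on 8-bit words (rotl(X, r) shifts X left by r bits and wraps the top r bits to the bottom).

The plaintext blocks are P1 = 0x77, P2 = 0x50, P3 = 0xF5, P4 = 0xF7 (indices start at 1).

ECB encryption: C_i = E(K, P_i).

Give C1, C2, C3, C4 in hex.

C1: E(K, 0x77) = 0x46.
C2: E(K, 0x50) = 0x8F.
C3: E(K, 0xF5) = 0xE6.
C4: E(K, 0xF7) = 0x66.

C1 = 0x46, C2 = 0x8F, C3 = 0xE6, C4 = 0x66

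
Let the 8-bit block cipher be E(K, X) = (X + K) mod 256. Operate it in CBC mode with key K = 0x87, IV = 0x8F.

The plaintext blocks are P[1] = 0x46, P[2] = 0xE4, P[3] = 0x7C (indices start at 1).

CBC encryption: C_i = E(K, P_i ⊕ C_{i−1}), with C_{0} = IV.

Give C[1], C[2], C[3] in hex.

C[1]: P[1] ⊕ 0x8F = 0xC9; E(K, 0xC9) = 0x50.
C[2]: P[2] ⊕ 0x50 = 0xB4; E(K, 0xB4) = 0x3B.
C[3]: P[3] ⊕ 0x3B = 0x47; E(K, 0x47) = 0xCE.

C[1] = 0x50, C[2] = 0x3B, C[3] = 0xCE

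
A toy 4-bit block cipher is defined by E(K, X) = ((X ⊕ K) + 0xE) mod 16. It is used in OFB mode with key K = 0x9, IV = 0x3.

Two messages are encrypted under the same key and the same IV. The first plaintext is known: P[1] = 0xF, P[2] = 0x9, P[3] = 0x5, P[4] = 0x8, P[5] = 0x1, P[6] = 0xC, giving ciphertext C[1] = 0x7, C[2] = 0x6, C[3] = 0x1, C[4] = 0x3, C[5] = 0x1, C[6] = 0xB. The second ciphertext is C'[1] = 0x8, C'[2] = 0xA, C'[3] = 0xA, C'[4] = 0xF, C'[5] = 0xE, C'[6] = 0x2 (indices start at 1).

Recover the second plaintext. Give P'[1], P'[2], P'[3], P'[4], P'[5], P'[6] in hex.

In OFB with a reused IV, both messages share the same keystream S_i, so C_i ⊕ C'_i = P_i ⊕ P'_i and thus P'_i = P_i ⊕ C_i ⊕ C'_i.
P'[1]: 0xF ⊕ 0x7 ⊕ 0x8 = 0x0.
P'[2]: 0x9 ⊕ 0x6 ⊕ 0xA = 0x5.
P'[3]: 0x5 ⊕ 0x1 ⊕ 0xA = 0xE.
P'[4]: 0x8 ⊕ 0x3 ⊕ 0xF = 0x4.
P'[5]: 0x1 ⊕ 0x1 ⊕ 0xE = 0xE.
P'[6]: 0xC ⊕ 0xB ⊕ 0x2 = 0x5.

P'[1] = 0x0, P'[2] = 0x5, P'[3] = 0xE, P'[4] = 0x4, P'[5] = 0xE, P'[6] = 0x5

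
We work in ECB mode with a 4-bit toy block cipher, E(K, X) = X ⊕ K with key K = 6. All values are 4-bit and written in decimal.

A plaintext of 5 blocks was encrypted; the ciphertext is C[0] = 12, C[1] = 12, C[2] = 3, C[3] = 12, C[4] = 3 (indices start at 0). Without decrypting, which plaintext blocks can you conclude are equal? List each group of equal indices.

ECB encrypts each block independently with the same key, so equal ciphertext blocks imply equal plaintext blocks.
C[0] = C[1] = C[3] = 12, so P[0] = P[1] = P[3].
C[2] = C[4] = 3, so P[2] = P[4].

P[0] = P[1] = P[3]; P[2] = P[4]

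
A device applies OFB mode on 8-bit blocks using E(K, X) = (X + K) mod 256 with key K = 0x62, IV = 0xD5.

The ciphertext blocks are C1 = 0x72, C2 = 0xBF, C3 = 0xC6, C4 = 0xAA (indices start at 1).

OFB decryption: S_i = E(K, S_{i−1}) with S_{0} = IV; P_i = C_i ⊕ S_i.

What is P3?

P3 = 0x3D

P1: S = E(K, 0xD5) = 0x37; 0x72 ⊕ 0x37 = 0x45.
P2: S = E(K, 0x37) = 0x99; 0xBF ⊕ 0x99 = 0x26.
P3: S = E(K, 0x99) = 0xFB; 0xC6 ⊕ 0xFB = 0x3D.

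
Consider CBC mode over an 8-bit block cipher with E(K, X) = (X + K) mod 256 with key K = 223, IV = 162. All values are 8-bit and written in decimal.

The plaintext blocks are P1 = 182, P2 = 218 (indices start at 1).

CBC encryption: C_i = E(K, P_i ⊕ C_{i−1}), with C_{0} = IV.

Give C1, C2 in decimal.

C1: P1 ⊕ 162 = 20; E(K, 20) = 243.
C2: P2 ⊕ 243 = 41; E(K, 41) = 8.

C1 = 243, C2 = 8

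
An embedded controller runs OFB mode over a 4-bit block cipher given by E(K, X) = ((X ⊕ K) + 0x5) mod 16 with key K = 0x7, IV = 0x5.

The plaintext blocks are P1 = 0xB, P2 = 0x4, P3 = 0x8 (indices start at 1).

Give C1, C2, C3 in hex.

OFB encryption: S_i = E(K, S_{i−1}) with S_{0} = IV; C_i = P_i ⊕ S_i.
C1: S = E(K, 0x5) = 0x7; 0xB ⊕ 0x7 = 0xC.
C2: S = E(K, 0x7) = 0x5; 0x4 ⊕ 0x5 = 0x1.
C3: S = E(K, 0x5) = 0x7; 0x8 ⊕ 0x7 = 0xF.

C1 = 0xC, C2 = 0x1, C3 = 0xF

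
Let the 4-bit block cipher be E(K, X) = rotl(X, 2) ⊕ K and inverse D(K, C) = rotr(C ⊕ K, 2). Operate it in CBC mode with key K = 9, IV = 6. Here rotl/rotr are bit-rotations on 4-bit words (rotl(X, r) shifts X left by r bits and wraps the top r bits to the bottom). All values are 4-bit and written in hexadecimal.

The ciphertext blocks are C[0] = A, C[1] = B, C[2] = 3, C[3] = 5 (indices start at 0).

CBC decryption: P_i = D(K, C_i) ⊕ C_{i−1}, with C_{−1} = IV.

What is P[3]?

P[3] = 0

P[3]: D(K, 5) = 3; 3 ⊕ 3 = 0.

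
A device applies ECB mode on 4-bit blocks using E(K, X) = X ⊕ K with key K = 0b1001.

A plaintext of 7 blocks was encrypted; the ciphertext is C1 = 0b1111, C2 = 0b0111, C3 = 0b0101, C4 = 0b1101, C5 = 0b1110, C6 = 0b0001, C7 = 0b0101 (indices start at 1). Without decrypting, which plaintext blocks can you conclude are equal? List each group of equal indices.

ECB encrypts each block independently with the same key, so equal ciphertext blocks imply equal plaintext blocks.
C3 = C7 = 0b0101, so P3 = P7.

P3 = P7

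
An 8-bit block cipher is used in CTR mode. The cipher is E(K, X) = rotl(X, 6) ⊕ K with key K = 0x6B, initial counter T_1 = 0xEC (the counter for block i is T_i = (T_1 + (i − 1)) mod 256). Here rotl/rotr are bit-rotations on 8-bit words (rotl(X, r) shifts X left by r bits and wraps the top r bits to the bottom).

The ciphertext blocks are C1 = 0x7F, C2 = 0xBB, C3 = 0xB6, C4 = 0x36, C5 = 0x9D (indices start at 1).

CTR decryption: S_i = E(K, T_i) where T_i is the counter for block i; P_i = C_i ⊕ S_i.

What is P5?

P5 = 0xCA

P5: T = 0xF0, S = E(K, T) = 0x57; 0x9D ⊕ 0x57 = 0xCA.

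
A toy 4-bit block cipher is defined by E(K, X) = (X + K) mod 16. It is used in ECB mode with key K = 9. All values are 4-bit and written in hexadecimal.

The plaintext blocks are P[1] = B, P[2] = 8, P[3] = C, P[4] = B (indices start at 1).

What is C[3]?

ECB encryption: C_i = E(K, P_i).
C[3]: E(K, C) = 5.

C[3] = 5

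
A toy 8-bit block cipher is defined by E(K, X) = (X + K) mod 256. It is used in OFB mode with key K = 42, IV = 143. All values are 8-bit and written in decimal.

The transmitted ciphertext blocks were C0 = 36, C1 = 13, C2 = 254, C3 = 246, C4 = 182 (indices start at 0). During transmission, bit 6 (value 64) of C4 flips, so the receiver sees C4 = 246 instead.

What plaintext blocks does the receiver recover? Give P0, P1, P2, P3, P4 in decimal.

OFB decryption: S_i = E(K, S_{i−1}) with S_{−1} = IV; P_i = C_i ⊕ S_i.
Only C4 changed, to 246. In OFB, a change in C_i flips the same bit in P_i only; the keystream is unaffected. Decrypting the received ciphertext:
P0: S = E(K, 143) = 185; 36 ⊕ 185 = 157.
P1: S = E(K, 185) = 227; 13 ⊕ 227 = 238.
P2: S = E(K, 227) = 13; 254 ⊕ 13 = 243.
P3: S = E(K, 13) = 55; 246 ⊕ 55 = 193.
P4: S = E(K, 55) = 97; 246 ⊕ 97 = 151.
Blocks that differ from the original plaintext: P4.

P0 = 157, P1 = 238, P2 = 243, P3 = 193, P4 = 151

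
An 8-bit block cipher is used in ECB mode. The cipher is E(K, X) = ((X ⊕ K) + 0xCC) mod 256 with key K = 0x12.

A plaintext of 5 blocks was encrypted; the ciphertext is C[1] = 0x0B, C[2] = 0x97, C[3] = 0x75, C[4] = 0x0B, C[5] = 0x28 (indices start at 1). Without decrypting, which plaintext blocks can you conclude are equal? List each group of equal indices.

P[1] = P[4]

ECB encrypts each block independently with the same key, so equal ciphertext blocks imply equal plaintext blocks.
C[1] = C[4] = 0x0B, so P[1] = P[4].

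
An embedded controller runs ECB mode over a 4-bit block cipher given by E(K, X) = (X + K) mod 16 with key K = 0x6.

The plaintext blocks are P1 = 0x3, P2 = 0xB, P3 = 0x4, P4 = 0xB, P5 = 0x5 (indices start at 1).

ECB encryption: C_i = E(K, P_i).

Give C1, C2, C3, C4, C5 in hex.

C1: E(K, 0x3) = 0x9.
C2: E(K, 0xB) = 0x1.
C3: E(K, 0x4) = 0xA.
C4: E(K, 0xB) = 0x1.
C5: E(K, 0x5) = 0xB.

C1 = 0x9, C2 = 0x1, C3 = 0xA, C4 = 0x1, C5 = 0xB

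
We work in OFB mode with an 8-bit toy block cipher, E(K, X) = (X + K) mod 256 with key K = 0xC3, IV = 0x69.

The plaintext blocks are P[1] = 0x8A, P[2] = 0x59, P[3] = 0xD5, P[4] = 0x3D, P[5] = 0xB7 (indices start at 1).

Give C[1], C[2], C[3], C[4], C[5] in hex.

C[1] = 0xA6, C[2] = 0xB6, C[3] = 0x67, C[4] = 0x48, C[5] = 0x8F

OFB encryption: S_i = E(K, S_{i−1}) with S_{0} = IV; C_i = P_i ⊕ S_i.
C[1]: S = E(K, 0x69) = 0x2C; 0x8A ⊕ 0x2C = 0xA6.
C[2]: S = E(K, 0x2C) = 0xEF; 0x59 ⊕ 0xEF = 0xB6.
C[3]: S = E(K, 0xEF) = 0xB2; 0xD5 ⊕ 0xB2 = 0x67.
C[4]: S = E(K, 0xB2) = 0x75; 0x3D ⊕ 0x75 = 0x48.
C[5]: S = E(K, 0x75) = 0x38; 0xB7 ⊕ 0x38 = 0x8F.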